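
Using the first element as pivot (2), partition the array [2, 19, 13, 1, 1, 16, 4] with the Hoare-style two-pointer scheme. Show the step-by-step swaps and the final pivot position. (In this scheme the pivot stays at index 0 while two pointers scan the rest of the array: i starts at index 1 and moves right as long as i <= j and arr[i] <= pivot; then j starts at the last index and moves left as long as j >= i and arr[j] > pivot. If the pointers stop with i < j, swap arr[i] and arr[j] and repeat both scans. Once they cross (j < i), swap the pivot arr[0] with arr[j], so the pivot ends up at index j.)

Hoare-style two-pointer partition with pivot = 2:

Initial array: [2, 19, 13, 1, 1, 16, 4]

Pointers start at i = 1, j = 6.
i stops at index 1 (arr[1]=19 > 2), j stops at index 4 (arr[4]=1 <= 2): swap arr[1] and arr[4], array becomes [2, 1, 13, 1, 19, 16, 4]
i stops at index 2 (arr[2]=13 > 2), j stops at index 3 (arr[3]=1 <= 2): swap arr[2] and arr[3], array becomes [2, 1, 1, 13, 19, 16, 4]
i ends at 3, j ends at 2: the pointers have crossed (j < i), so scanning stops.

Swap pivot arr[0] with arr[2] to place pivot at position 2: [1, 1, 2, 13, 19, 16, 4]
Pivot position: 2

After partitioning with pivot 2, the array becomes [1, 1, 2, 13, 19, 16, 4]. The pivot is placed at index 2. All elements to the left of the pivot are <= 2, and all elements to the right are > 2.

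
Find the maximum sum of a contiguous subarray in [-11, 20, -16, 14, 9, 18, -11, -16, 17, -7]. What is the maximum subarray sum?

Using Kadane's algorithm on [-11, 20, -16, 14, 9, 18, -11, -16, 17, -7]:

Scanning through the array:
Position 1 (value 20): max_ending_here = 20, max_so_far = 20
Position 2 (value -16): max_ending_here = 4, max_so_far = 20
Position 3 (value 14): max_ending_here = 18, max_so_far = 20
Position 4 (value 9): max_ending_here = 27, max_so_far = 27
Position 5 (value 18): max_ending_here = 45, max_so_far = 45
Position 6 (value -11): max_ending_here = 34, max_so_far = 45
Position 7 (value -16): max_ending_here = 18, max_so_far = 45
Position 8 (value 17): max_ending_here = 35, max_so_far = 45
Position 9 (value -7): max_ending_here = 28, max_so_far = 45

Maximum subarray: [20, -16, 14, 9, 18]
Maximum sum: 45

The maximum subarray is [20, -16, 14, 9, 18] with sum 45. This subarray runs from index 1 to index 5.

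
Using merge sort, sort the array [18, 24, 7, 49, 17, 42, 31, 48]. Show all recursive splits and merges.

Merge sort trace:

Split: [18, 24, 7, 49, 17, 42, 31, 48] -> [18, 24, 7, 49] and [17, 42, 31, 48]
  Split: [18, 24, 7, 49] -> [18, 24] and [7, 49]
    Split: [18, 24] -> [18] and [24]
    Merge: [18] + [24] -> [18, 24]
    Split: [7, 49] -> [7] and [49]
    Merge: [7] + [49] -> [7, 49]
  Merge: [18, 24] + [7, 49] -> [7, 18, 24, 49]
  Split: [17, 42, 31, 48] -> [17, 42] and [31, 48]
    Split: [17, 42] -> [17] and [42]
    Merge: [17] + [42] -> [17, 42]
    Split: [31, 48] -> [31] and [48]
    Merge: [31] + [48] -> [31, 48]
  Merge: [17, 42] + [31, 48] -> [17, 31, 42, 48]
Merge: [7, 18, 24, 49] + [17, 31, 42, 48] -> [7, 17, 18, 24, 31, 42, 48, 49]

Final sorted array: [7, 17, 18, 24, 31, 42, 48, 49]

The merge sort proceeds by recursively splitting the array and merging sorted halves.
After all merges, the sorted array is [7, 17, 18, 24, 31, 42, 48, 49].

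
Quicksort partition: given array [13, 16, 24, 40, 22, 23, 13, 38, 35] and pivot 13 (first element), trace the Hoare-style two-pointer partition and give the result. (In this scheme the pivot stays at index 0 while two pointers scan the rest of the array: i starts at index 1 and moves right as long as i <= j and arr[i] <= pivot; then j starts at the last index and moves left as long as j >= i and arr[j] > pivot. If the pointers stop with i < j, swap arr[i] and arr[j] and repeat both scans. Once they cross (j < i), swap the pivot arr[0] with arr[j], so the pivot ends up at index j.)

Hoare-style two-pointer partition with pivot = 13:

Initial array: [13, 16, 24, 40, 22, 23, 13, 38, 35]

Pointers start at i = 1, j = 8.
i stops at index 1 (arr[1]=16 > 13), j stops at index 6 (arr[6]=13 <= 13): swap arr[1] and arr[6], array becomes [13, 13, 24, 40, 22, 23, 16, 38, 35]
i ends at 2, j ends at 1: the pointers have crossed (j < i), so scanning stops.

Swap pivot arr[0] with arr[1] to place pivot at position 1: [13, 13, 24, 40, 22, 23, 16, 38, 35]
Pivot position: 1

After partitioning with pivot 13, the array becomes [13, 13, 24, 40, 22, 23, 16, 38, 35]. The pivot is placed at index 1. All elements to the left of the pivot are <= 13, and all elements to the right are > 13.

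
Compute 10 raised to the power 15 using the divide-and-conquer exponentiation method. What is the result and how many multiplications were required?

Computing 10^15 by squaring (build up from 10^1; each line after the first costs one multiplication):

10^1 = 10
10^2 = (10^1)^2 = 10^2 = 100
10^3 = 10 * 10^2 = 10 * 100 = 1000
10^6 = (10^3)^2 = 1000^2 = 1000000
10^7 = 10 * 10^6 = 10 * 1000000 = 10000000
10^14 = (10^7)^2 = 10000000^2 = 100000000000000
10^15 = 10 * 10^14 = 10 * 100000000000000 = 1000000000000000

Result: 1000000000000000
Multiplications needed: 6 (6 lines after 10^1)

10^15 = 1000000000000000. Using exponentiation by squaring, this requires 6 multiplications. The key idea: if the exponent is even, square the half-power; if odd, multiply by the base once.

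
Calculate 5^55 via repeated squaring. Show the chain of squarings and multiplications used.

Computing 5^55 by squaring (build up from 5^1; each line after the first costs one multiplication):

5^1 = 5
5^2 = (5^1)^2 = 5^2 = 25
5^3 = 5 * 5^2 = 5 * 25 = 125
5^6 = (5^3)^2 = 125^2 = 15625
5^12 = (5^6)^2 = 15625^2 = 244140625
5^13 = 5 * 5^12 = 5 * 244140625 = 1220703125
5^26 = (5^13)^2 = 1220703125^2 = 1490116119384765625
5^27 = 5 * 5^26 = 5 * 1490116119384765625 = 7450580596923828125
5^54 = (5^27)^2 = 7450580596923828125^2 = 55511151231257827021181583404541015625
5^55 = 5 * 5^54 = 5 * 55511151231257827021181583404541015625 = 277555756156289135105907917022705078125

Result: 277555756156289135105907917022705078125
Multiplications needed: 9 (9 lines after 5^1)

5^55 = 277555756156289135105907917022705078125. Using exponentiation by squaring, this requires 9 multiplications. The key idea: if the exponent is even, square the half-power; if odd, multiply by the base once.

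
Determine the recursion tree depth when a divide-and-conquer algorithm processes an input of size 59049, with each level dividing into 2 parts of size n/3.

For divide and conquer with division factor 3:

Problem sizes at each level:
Level 0: 59049
Level 1: 19683
Level 2: 6561
Level 3: 2187
Level 4: 729
Level 5: 243
Level 6: 81
Level 7: 27
Level 8: 9
Level 9: 3
Level 10: 1

The root is level 0 and the size-1 base case is level 10 (the tree spans levels 0 through 10, i.e. 11 levels counting the root), so the depth is the number of divisions: log_3(59049) = 10

The recursion tree depth is log_3(59049) = 10. At each level, the problem size is divided by 3, so it takes 10 divisions to reduce to a base case of size 1. The algorithm makes 2 recursive calls at each level.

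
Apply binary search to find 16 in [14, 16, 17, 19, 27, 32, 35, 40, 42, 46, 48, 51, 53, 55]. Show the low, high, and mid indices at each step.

Binary search for 16 in [14, 16, 17, 19, 27, 32, 35, 40, 42, 46, 48, 51, 53, 55]:

lo=0, hi=13, mid=6, arr[mid]=35 -> 35 > 16, search left half
lo=0, hi=5, mid=2, arr[mid]=17 -> 17 > 16, search left half
lo=0, hi=1, mid=0, arr[mid]=14 -> 14 < 16, search right half
lo=1, hi=1, mid=1, arr[mid]=16 -> Found target at index 1!

Binary search finds 16 at index 1 after 4 comparisons. The search repeatedly halves the search space by comparing with the middle element.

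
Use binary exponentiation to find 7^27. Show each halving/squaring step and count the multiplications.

Computing 7^27 by squaring (build up from 7^1; each line after the first costs one multiplication):

7^1 = 7
7^2 = (7^1)^2 = 7^2 = 49
7^3 = 7 * 7^2 = 7 * 49 = 343
7^6 = (7^3)^2 = 343^2 = 117649
7^12 = (7^6)^2 = 117649^2 = 13841287201
7^13 = 7 * 7^12 = 7 * 13841287201 = 96889010407
7^26 = (7^13)^2 = 96889010407^2 = 9387480337647754305649
7^27 = 7 * 7^26 = 7 * 9387480337647754305649 = 65712362363534280139543

Result: 65712362363534280139543
Multiplications needed: 7 (7 lines after 7^1)

7^27 = 65712362363534280139543. Using exponentiation by squaring, this requires 7 multiplications. The key idea: if the exponent is even, square the half-power; if odd, multiply by the base once.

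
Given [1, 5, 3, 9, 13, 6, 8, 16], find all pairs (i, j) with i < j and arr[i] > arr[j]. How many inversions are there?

Finding inversions in [1, 5, 3, 9, 13, 6, 8, 16]:

(1, 2): arr[1]=5 > arr[2]=3
(3, 5): arr[3]=9 > arr[5]=6
(3, 6): arr[3]=9 > arr[6]=8
(4, 5): arr[4]=13 > arr[5]=6
(4, 6): arr[4]=13 > arr[6]=8

Total inversions: 5

The array has 5 inversion(s): (1,2), (3,5), (3,6), (4,5), (4,6). Each pair (i,j) satisfies i < j and arr[i] > arr[j].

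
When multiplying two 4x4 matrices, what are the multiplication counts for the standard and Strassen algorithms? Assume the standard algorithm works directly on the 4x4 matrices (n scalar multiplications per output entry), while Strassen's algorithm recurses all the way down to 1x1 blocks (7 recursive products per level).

Matrix multiplication for 4x4 matrices:

Standard algorithm: 4^3 = 64 multiplications
Strassen's algorithm: 7^(log2(4)) = 7^2 = 49 multiplications
Savings: 64 - 49 = 15 multiplications

Standard: 64 multiplications (4^3). Strassen: 49 multiplications (7^2). Strassen reduces 8 recursive multiplications to 7 at each level.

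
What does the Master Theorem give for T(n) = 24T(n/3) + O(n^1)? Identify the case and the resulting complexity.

Master Theorem for T(n) = 24T(n/3) + O(n^1):

a = 24, b = 3, c = 1
log_b(a) = log_3(24) = 2.8928

Case 1: c = 1 < log_3(24) = 2.8928
T(n) = O(n^(log_3 24))

For T(n) = 24T(n/3) + O(n^1): log_3(24) = 2.8928. This is Case 1 of the Master Theorem (c < log_b(a), work dominated by leaves), giving O(n^(log_3 24)).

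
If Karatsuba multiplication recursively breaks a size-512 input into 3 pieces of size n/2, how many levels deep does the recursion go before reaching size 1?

For divide and conquer with division factor 2:

Problem sizes at each level:
Level 0: 512
Level 1: 256
Level 2: 128
Level 3: 64
Level 4: 32
Level 5: 16
Level 6: 8
Level 7: 4
Level 8: 2
Level 9: 1

The root is level 0 and the size-1 base case is level 9 (the tree spans levels 0 through 9, i.e. 10 levels counting the root), so the depth is the number of divisions: log_2(512) = 9

The recursion tree depth is log_2(512) = 9. At each level, the problem size is divided by 2, so it takes 9 divisions to reduce to a base case of size 1. The algorithm makes 3 recursive calls at each level.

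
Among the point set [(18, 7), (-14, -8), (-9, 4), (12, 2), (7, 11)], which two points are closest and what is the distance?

Computing all pairwise distances among 5 points:

d((18, 7), (-14, -8)) = 35.3412
d((18, 7), (-9, 4)) = 27.1662
d((18, 7), (12, 2)) = 7.8102 <-- minimum
d((18, 7), (7, 11)) = 11.7047
d((-14, -8), (-9, 4)) = 13.0
d((-14, -8), (12, 2)) = 27.8568
d((-14, -8), (7, 11)) = 28.3196
d((-9, 4), (12, 2)) = 21.095
d((-9, 4), (7, 11)) = 17.4642
d((12, 2), (7, 11)) = 10.2956

Closest pair: (18, 7) and (12, 2) with distance 7.8102

The closest pair is (18, 7) and (12, 2) with Euclidean distance 7.8102. For 5 points, brute-force pairwise comparison is shown above. For large n, the divide-and-conquer algorithm (sort by x, recurse on halves, check the dividing strip) achieves O(n log n).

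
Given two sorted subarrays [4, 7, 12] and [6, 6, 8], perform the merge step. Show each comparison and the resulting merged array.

Merging process:

Compare 4 vs 6: take 4 from left. Merged: [4]
Compare 7 vs 6: take 6 from right. Merged: [4, 6]
Compare 7 vs 6: take 6 from right. Merged: [4, 6, 6]
Compare 7 vs 8: take 7 from left. Merged: [4, 6, 6, 7]
Compare 12 vs 8: take 8 from right. Merged: [4, 6, 6, 7, 8]
Append remaining from left: [12]. Merged: [4, 6, 6, 7, 8, 12]

Final merged array: [4, 6, 6, 7, 8, 12]
Total comparisons: 5

The merged array is [4, 6, 6, 7, 8, 12], requiring 5 comparisons. The merge step runs in O(n) time where n is the total number of elements.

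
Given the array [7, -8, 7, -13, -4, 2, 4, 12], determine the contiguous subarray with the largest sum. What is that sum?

Using Kadane's algorithm on [7, -8, 7, -13, -4, 2, 4, 12]:

Scanning through the array:
Position 1 (value -8): max_ending_here = -1, max_so_far = 7
Position 2 (value 7): max_ending_here = 7, max_so_far = 7
Position 3 (value -13): max_ending_here = -6, max_so_far = 7
Position 4 (value -4): max_ending_here = -4, max_so_far = 7
Position 5 (value 2): max_ending_here = 2, max_so_far = 7
Position 6 (value 4): max_ending_here = 6, max_so_far = 7
Position 7 (value 12): max_ending_here = 18, max_so_far = 18

Maximum subarray: [2, 4, 12]
Maximum sum: 18

The maximum subarray is [2, 4, 12] with sum 18. This subarray runs from index 5 to index 7.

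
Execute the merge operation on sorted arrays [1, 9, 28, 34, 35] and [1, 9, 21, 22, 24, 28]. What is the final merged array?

Merging process:

Compare 1 vs 1: take 1 from left. Merged: [1]
Compare 9 vs 1: take 1 from right. Merged: [1, 1]
Compare 9 vs 9: take 9 from left. Merged: [1, 1, 9]
Compare 28 vs 9: take 9 from right. Merged: [1, 1, 9, 9]
Compare 28 vs 21: take 21 from right. Merged: [1, 1, 9, 9, 21]
Compare 28 vs 22: take 22 from right. Merged: [1, 1, 9, 9, 21, 22]
Compare 28 vs 24: take 24 from right. Merged: [1, 1, 9, 9, 21, 22, 24]
Compare 28 vs 28: take 28 from left. Merged: [1, 1, 9, 9, 21, 22, 24, 28]
Compare 34 vs 28: take 28 from right. Merged: [1, 1, 9, 9, 21, 22, 24, 28, 28]
Append remaining from left: [34, 35]. Merged: [1, 1, 9, 9, 21, 22, 24, 28, 28, 34, 35]

Final merged array: [1, 1, 9, 9, 21, 22, 24, 28, 28, 34, 35]
Total comparisons: 9

The merged array is [1, 1, 9, 9, 21, 22, 24, 28, 28, 34, 35], requiring 9 comparisons. The merge step runs in O(n) time where n is the total number of elements.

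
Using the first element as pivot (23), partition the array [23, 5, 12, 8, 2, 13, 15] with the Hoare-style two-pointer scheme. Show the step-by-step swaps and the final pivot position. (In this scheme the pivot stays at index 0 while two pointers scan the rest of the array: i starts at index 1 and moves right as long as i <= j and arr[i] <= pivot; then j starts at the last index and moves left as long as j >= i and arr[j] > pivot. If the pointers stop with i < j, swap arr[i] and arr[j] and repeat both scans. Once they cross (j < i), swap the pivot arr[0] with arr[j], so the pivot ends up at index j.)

Hoare-style two-pointer partition with pivot = 23:

Initial array: [23, 5, 12, 8, 2, 13, 15]

Pointers start at i = 1, j = 6.
i ends at 7, j ends at 6: the pointers have crossed (j < i), so scanning stops.

Swap pivot arr[0] with arr[6] to place pivot at position 6: [15, 5, 12, 8, 2, 13, 23]
Pivot position: 6

After partitioning with pivot 23, the array becomes [15, 5, 12, 8, 2, 13, 23]. The pivot is placed at index 6. All elements to the left of the pivot are <= 23, and all elements to the right are > 23.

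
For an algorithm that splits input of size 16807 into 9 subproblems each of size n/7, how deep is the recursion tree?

For divide and conquer with division factor 7:

Problem sizes at each level:
Level 0: 16807
Level 1: 2401
Level 2: 343
Level 3: 49
Level 4: 7
Level 5: 1

The root is level 0 and the size-1 base case is level 5 (the tree spans levels 0 through 5, i.e. 6 levels counting the root), so the depth is the number of divisions: log_7(16807) = 5

The recursion tree depth is log_7(16807) = 5. At each level, the problem size is divided by 7, so it takes 5 divisions to reduce to a base case of size 1. The algorithm makes 9 recursive calls at each level.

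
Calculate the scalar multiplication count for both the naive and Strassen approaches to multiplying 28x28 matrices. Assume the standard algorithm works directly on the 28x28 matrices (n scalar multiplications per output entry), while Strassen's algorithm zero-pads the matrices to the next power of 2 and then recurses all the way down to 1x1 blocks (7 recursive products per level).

Matrix multiplication for 28x28 matrices:

Strassen's algorithm requires power-of-2 dimensions. Pad 28x28 to 32x32 (next power of 2).

Standard algorithm: 28^3 = 21952 multiplications
Strassen's algorithm: 7^(log2(32)) = 7^5 = 16807 multiplications
Savings: 21952 - 16807 = 5145 multiplications

Standard: 21952 multiplications (28^3). Strassen: 16807 multiplications (7^5, after padding to 32x32). Strassen reduces 8 recursive multiplications to 7 at each level.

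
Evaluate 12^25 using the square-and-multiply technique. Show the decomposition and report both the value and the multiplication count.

Computing 12^25 by squaring (build up from 12^1; each line after the first costs one multiplication):

12^1 = 12
12^2 = (12^1)^2 = 12^2 = 144
12^3 = 12 * 12^2 = 12 * 144 = 1728
12^6 = (12^3)^2 = 1728^2 = 2985984
12^12 = (12^6)^2 = 2985984^2 = 8916100448256
12^24 = (12^12)^2 = 8916100448256^2 = 79496847203390844133441536
12^25 = 12 * 12^24 = 12 * 79496847203390844133441536 = 953962166440690129601298432

Result: 953962166440690129601298432
Multiplications needed: 6 (6 lines after 12^1)

12^25 = 953962166440690129601298432. Using exponentiation by squaring, this requires 6 multiplications. The key idea: if the exponent is even, square the half-power; if odd, multiply by the base once.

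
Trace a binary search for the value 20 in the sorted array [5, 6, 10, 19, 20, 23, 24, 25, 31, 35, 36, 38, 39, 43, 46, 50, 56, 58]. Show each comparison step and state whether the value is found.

Binary search for 20 in [5, 6, 10, 19, 20, 23, 24, 25, 31, 35, 36, 38, 39, 43, 46, 50, 56, 58]:

lo=0, hi=17, mid=8, arr[mid]=31 -> 31 > 20, search left half
lo=0, hi=7, mid=3, arr[mid]=19 -> 19 < 20, search right half
lo=4, hi=7, mid=5, arr[mid]=23 -> 23 > 20, search left half
lo=4, hi=4, mid=4, arr[mid]=20 -> Found target at index 4!

Binary search finds 20 at index 4 after 4 comparisons. The search repeatedly halves the search space by comparing with the middle element.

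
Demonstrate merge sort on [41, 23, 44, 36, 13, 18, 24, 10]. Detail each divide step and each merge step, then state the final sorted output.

Merge sort trace:

Split: [41, 23, 44, 36, 13, 18, 24, 10] -> [41, 23, 44, 36] and [13, 18, 24, 10]
  Split: [41, 23, 44, 36] -> [41, 23] and [44, 36]
    Split: [41, 23] -> [41] and [23]
    Merge: [41] + [23] -> [23, 41]
    Split: [44, 36] -> [44] and [36]
    Merge: [44] + [36] -> [36, 44]
  Merge: [23, 41] + [36, 44] -> [23, 36, 41, 44]
  Split: [13, 18, 24, 10] -> [13, 18] and [24, 10]
    Split: [13, 18] -> [13] and [18]
    Merge: [13] + [18] -> [13, 18]
    Split: [24, 10] -> [24] and [10]
    Merge: [24] + [10] -> [10, 24]
  Merge: [13, 18] + [10, 24] -> [10, 13, 18, 24]
Merge: [23, 36, 41, 44] + [10, 13, 18, 24] -> [10, 13, 18, 23, 24, 36, 41, 44]

Final sorted array: [10, 13, 18, 23, 24, 36, 41, 44]

The merge sort proceeds by recursively splitting the array and merging sorted halves.
After all merges, the sorted array is [10, 13, 18, 23, 24, 36, 41, 44].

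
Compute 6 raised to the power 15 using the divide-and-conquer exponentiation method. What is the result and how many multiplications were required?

Computing 6^15 by squaring (build up from 6^1; each line after the first costs one multiplication):

6^1 = 6
6^2 = (6^1)^2 = 6^2 = 36
6^3 = 6 * 6^2 = 6 * 36 = 216
6^6 = (6^3)^2 = 216^2 = 46656
6^7 = 6 * 6^6 = 6 * 46656 = 279936
6^14 = (6^7)^2 = 279936^2 = 78364164096
6^15 = 6 * 6^14 = 6 * 78364164096 = 470184984576

Result: 470184984576
Multiplications needed: 6 (6 lines after 6^1)

6^15 = 470184984576. Using exponentiation by squaring, this requires 6 multiplications. The key idea: if the exponent is even, square the half-power; if odd, multiply by the base once.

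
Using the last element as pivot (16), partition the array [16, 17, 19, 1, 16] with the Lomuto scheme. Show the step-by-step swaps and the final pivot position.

Lomuto partition with pivot = 16:

Initial array: [16, 17, 19, 1, 16]

arr[0]=16 <= 16: swap with position 0, array becomes [16, 17, 19, 1, 16]
arr[1]=17 > 16: no swap
arr[2]=19 > 16: no swap
arr[3]=1 <= 16: swap with position 1, array becomes [16, 1, 19, 17, 16]

Place pivot at position 2: [16, 1, 16, 17, 19]
Pivot position: 2

After partitioning with pivot 16, the array becomes [16, 1, 16, 17, 19]. The pivot is placed at index 2. All elements to the left of the pivot are <= 16, and all elements to the right are > 16.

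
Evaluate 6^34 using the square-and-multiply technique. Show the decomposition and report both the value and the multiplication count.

Computing 6^34 by squaring (build up from 6^1; each line after the first costs one multiplication):

6^1 = 6
6^2 = (6^1)^2 = 6^2 = 36
6^4 = (6^2)^2 = 36^2 = 1296
6^8 = (6^4)^2 = 1296^2 = 1679616
6^16 = (6^8)^2 = 1679616^2 = 2821109907456
6^17 = 6 * 6^16 = 6 * 2821109907456 = 16926659444736
6^34 = (6^17)^2 = 16926659444736^2 = 286511799958070431838109696

Result: 286511799958070431838109696
Multiplications needed: 6 (6 lines after 6^1)

6^34 = 286511799958070431838109696. Using exponentiation by squaring, this requires 6 multiplications. The key idea: if the exponent is even, square the half-power; if odd, multiply by the base once.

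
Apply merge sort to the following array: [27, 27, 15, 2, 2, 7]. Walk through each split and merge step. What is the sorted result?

Merge sort trace:

Split: [27, 27, 15, 2, 2, 7] -> [27, 27, 15] and [2, 2, 7]
  Split: [27, 27, 15] -> [27] and [27, 15]
    Split: [27, 15] -> [27] and [15]
    Merge: [27] + [15] -> [15, 27]
  Merge: [27] + [15, 27] -> [15, 27, 27]
  Split: [2, 2, 7] -> [2] and [2, 7]
    Split: [2, 7] -> [2] and [7]
    Merge: [2] + [7] -> [2, 7]
  Merge: [2] + [2, 7] -> [2, 2, 7]
Merge: [15, 27, 27] + [2, 2, 7] -> [2, 2, 7, 15, 27, 27]

Final sorted array: [2, 2, 7, 15, 27, 27]

The merge sort proceeds by recursively splitting the array and merging sorted halves.
After all merges, the sorted array is [2, 2, 7, 15, 27, 27].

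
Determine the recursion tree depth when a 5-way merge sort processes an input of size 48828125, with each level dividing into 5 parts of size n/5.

For divide and conquer with division factor 5:

Problem sizes at each level:
Level 0: 48828125
Level 1: 9765625
Level 2: 1953125
Level 3: 390625
Level 4: 78125
Level 5: 15625
Level 6: 3125
Level 7: 625
Level 8: 125
Level 9: 25
Level 10: 5
Level 11: 1

The root is level 0 and the size-1 base case is level 11 (the tree spans levels 0 through 11, i.e. 12 levels counting the root), so the depth is the number of divisions: log_5(48828125) = 11

The recursion tree depth is log_5(48828125) = 11. At each level, the problem size is divided by 5, so it takes 11 divisions to reduce to a base case of size 1. The algorithm makes 5 recursive calls at each level.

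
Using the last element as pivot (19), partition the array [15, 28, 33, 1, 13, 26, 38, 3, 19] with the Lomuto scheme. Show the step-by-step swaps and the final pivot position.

Lomuto partition with pivot = 19:

Initial array: [15, 28, 33, 1, 13, 26, 38, 3, 19]

arr[0]=15 <= 19: swap with position 0, array becomes [15, 28, 33, 1, 13, 26, 38, 3, 19]
arr[1]=28 > 19: no swap
arr[2]=33 > 19: no swap
arr[3]=1 <= 19: swap with position 1, array becomes [15, 1, 33, 28, 13, 26, 38, 3, 19]
arr[4]=13 <= 19: swap with position 2, array becomes [15, 1, 13, 28, 33, 26, 38, 3, 19]
arr[5]=26 > 19: no swap
arr[6]=38 > 19: no swap
arr[7]=3 <= 19: swap with position 3, array becomes [15, 1, 13, 3, 33, 26, 38, 28, 19]

Place pivot at position 4: [15, 1, 13, 3, 19, 26, 38, 28, 33]
Pivot position: 4

After partitioning with pivot 19, the array becomes [15, 1, 13, 3, 19, 26, 38, 28, 33]. The pivot is placed at index 4. All elements to the left of the pivot are <= 19, and all elements to the right are > 19.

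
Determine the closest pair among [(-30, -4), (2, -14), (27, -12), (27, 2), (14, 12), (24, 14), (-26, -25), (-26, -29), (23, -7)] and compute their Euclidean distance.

Computing all pairwise distances among 9 points:

d((-30, -4), (2, -14)) = 33.5261
d((-30, -4), (27, -12)) = 57.5587
d((-30, -4), (27, 2)) = 57.3149
d((-30, -4), (14, 12)) = 46.8188
d((-30, -4), (24, 14)) = 56.921
d((-30, -4), (-26, -25)) = 21.3776
d((-30, -4), (-26, -29)) = 25.318
d((-30, -4), (23, -7)) = 53.0848
d((2, -14), (27, -12)) = 25.0799
d((2, -14), (27, 2)) = 29.6816
d((2, -14), (14, 12)) = 28.6356
d((2, -14), (24, 14)) = 35.609
d((2, -14), (-26, -25)) = 30.0832
d((2, -14), (-26, -29)) = 31.7648
d((2, -14), (23, -7)) = 22.1359
d((27, -12), (27, 2)) = 14.0
d((27, -12), (14, 12)) = 27.2947
d((27, -12), (24, 14)) = 26.1725
d((27, -12), (-26, -25)) = 54.5711
d((27, -12), (-26, -29)) = 55.6597
d((27, -12), (23, -7)) = 6.4031
d((27, 2), (14, 12)) = 16.4012
d((27, 2), (24, 14)) = 12.3693
d((27, 2), (-26, -25)) = 59.4811
d((27, 2), (-26, -29)) = 61.4003
d((27, 2), (23, -7)) = 9.8489
d((14, 12), (24, 14)) = 10.198
d((14, 12), (-26, -25)) = 54.4885
d((14, 12), (-26, -29)) = 57.28
d((14, 12), (23, -7)) = 21.0238
d((24, 14), (-26, -25)) = 63.4114
d((24, 14), (-26, -29)) = 65.9469
d((24, 14), (23, -7)) = 21.0238
d((-26, -25), (-26, -29)) = 4.0 <-- minimum
d((-26, -25), (23, -7)) = 52.2015
d((-26, -29), (23, -7)) = 53.7122

Closest pair: (-26, -25) and (-26, -29) with distance 4.0

The closest pair is (-26, -25) and (-26, -29) with Euclidean distance 4.0. For 9 points, brute-force pairwise comparison is shown above. For large n, the divide-and-conquer algorithm (sort by x, recurse on halves, check the dividing strip) achieves O(n log n).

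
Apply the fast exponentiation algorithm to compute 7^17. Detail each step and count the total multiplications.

Computing 7^17 by squaring (build up from 7^1; each line after the first costs one multiplication):

7^1 = 7
7^2 = (7^1)^2 = 7^2 = 49
7^4 = (7^2)^2 = 49^2 = 2401
7^8 = (7^4)^2 = 2401^2 = 5764801
7^16 = (7^8)^2 = 5764801^2 = 33232930569601
7^17 = 7 * 7^16 = 7 * 33232930569601 = 232630513987207

Result: 232630513987207
Multiplications needed: 5 (5 lines after 7^1)

7^17 = 232630513987207. Using exponentiation by squaring, this requires 5 multiplications. The key idea: if the exponent is even, square the half-power; if odd, multiply by the base once.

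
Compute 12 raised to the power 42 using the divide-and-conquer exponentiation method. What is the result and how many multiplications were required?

Computing 12^42 by squaring (build up from 12^1; each line after the first costs one multiplication):

12^1 = 12
12^2 = (12^1)^2 = 12^2 = 144
12^4 = (12^2)^2 = 144^2 = 20736
12^5 = 12 * 12^4 = 12 * 20736 = 248832
12^10 = (12^5)^2 = 248832^2 = 61917364224
12^20 = (12^10)^2 = 61917364224^2 = 3833759992447475122176
12^21 = 12 * 12^20 = 12 * 3833759992447475122176 = 46005119909369701466112
12^42 = (12^21)^2 = 46005119909369701466112^2 = 2116471057875484488839167999221661362284396544

Result: 2116471057875484488839167999221661362284396544
Multiplications needed: 7 (7 lines after 12^1)

12^42 = 2116471057875484488839167999221661362284396544. Using exponentiation by squaring, this requires 7 multiplications. The key idea: if the exponent is even, square the half-power; if odd, multiply by the base once.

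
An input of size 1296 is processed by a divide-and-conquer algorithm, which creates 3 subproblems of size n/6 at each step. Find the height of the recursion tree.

For divide and conquer with division factor 6:

Problem sizes at each level:
Level 0: 1296
Level 1: 216
Level 2: 36
Level 3: 6
Level 4: 1

The root is level 0 and the size-1 base case is level 4 (the tree spans levels 0 through 4, i.e. 5 levels counting the root), so the depth is the number of divisions: log_6(1296) = 4

The recursion tree depth is log_6(1296) = 4. At each level, the problem size is divided by 6, so it takes 4 divisions to reduce to a base case of size 1. The algorithm makes 3 recursive calls at each level.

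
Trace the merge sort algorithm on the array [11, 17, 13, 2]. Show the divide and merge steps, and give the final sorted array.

Merge sort trace:

Split: [11, 17, 13, 2] -> [11, 17] and [13, 2]
  Split: [11, 17] -> [11] and [17]
  Merge: [11] + [17] -> [11, 17]
  Split: [13, 2] -> [13] and [2]
  Merge: [13] + [2] -> [2, 13]
Merge: [11, 17] + [2, 13] -> [2, 11, 13, 17]

Final sorted array: [2, 11, 13, 17]

The merge sort proceeds by recursively splitting the array and merging sorted halves.
After all merges, the sorted array is [2, 11, 13, 17].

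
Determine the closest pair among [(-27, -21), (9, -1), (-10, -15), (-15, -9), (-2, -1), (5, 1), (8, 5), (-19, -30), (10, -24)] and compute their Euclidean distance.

Computing all pairwise distances among 9 points:

d((-27, -21), (9, -1)) = 41.1825
d((-27, -21), (-10, -15)) = 18.0278
d((-27, -21), (-15, -9)) = 16.9706
d((-27, -21), (-2, -1)) = 32.0156
d((-27, -21), (5, 1)) = 38.833
d((-27, -21), (8, 5)) = 43.6005
d((-27, -21), (-19, -30)) = 12.0416
d((-27, -21), (10, -24)) = 37.1214
d((9, -1), (-10, -15)) = 23.6008
d((9, -1), (-15, -9)) = 25.2982
d((9, -1), (-2, -1)) = 11.0
d((9, -1), (5, 1)) = 4.4721 <-- minimum
d((9, -1), (8, 5)) = 6.0828
d((9, -1), (-19, -30)) = 40.3113
d((9, -1), (10, -24)) = 23.0217
d((-10, -15), (-15, -9)) = 7.8102
d((-10, -15), (-2, -1)) = 16.1245
d((-10, -15), (5, 1)) = 21.9317
d((-10, -15), (8, 5)) = 26.9072
d((-10, -15), (-19, -30)) = 17.4929
d((-10, -15), (10, -24)) = 21.9317
d((-15, -9), (-2, -1)) = 15.2643
d((-15, -9), (5, 1)) = 22.3607
d((-15, -9), (8, 5)) = 26.9258
d((-15, -9), (-19, -30)) = 21.3776
d((-15, -9), (10, -24)) = 29.1548
d((-2, -1), (5, 1)) = 7.2801
d((-2, -1), (8, 5)) = 11.6619
d((-2, -1), (-19, -30)) = 33.6155
d((-2, -1), (10, -24)) = 25.9422
d((5, 1), (8, 5)) = 5.0
d((5, 1), (-19, -30)) = 39.2046
d((5, 1), (10, -24)) = 25.4951
d((8, 5), (-19, -30)) = 44.2041
d((8, 5), (10, -24)) = 29.0689
d((-19, -30), (10, -24)) = 29.6142

Closest pair: (9, -1) and (5, 1) with distance 4.4721

The closest pair is (9, -1) and (5, 1) with Euclidean distance 4.4721. For 9 points, brute-force pairwise comparison is shown above. For large n, the divide-and-conquer algorithm (sort by x, recurse on halves, check the dividing strip) achieves O(n log n).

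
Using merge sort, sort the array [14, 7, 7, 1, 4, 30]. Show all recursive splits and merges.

Merge sort trace:

Split: [14, 7, 7, 1, 4, 30] -> [14, 7, 7] and [1, 4, 30]
  Split: [14, 7, 7] -> [14] and [7, 7]
    Split: [7, 7] -> [7] and [7]
    Merge: [7] + [7] -> [7, 7]
  Merge: [14] + [7, 7] -> [7, 7, 14]
  Split: [1, 4, 30] -> [1] and [4, 30]
    Split: [4, 30] -> [4] and [30]
    Merge: [4] + [30] -> [4, 30]
  Merge: [1] + [4, 30] -> [1, 4, 30]
Merge: [7, 7, 14] + [1, 4, 30] -> [1, 4, 7, 7, 14, 30]

Final sorted array: [1, 4, 7, 7, 14, 30]

The merge sort proceeds by recursively splitting the array and merging sorted halves.
After all merges, the sorted array is [1, 4, 7, 7, 14, 30].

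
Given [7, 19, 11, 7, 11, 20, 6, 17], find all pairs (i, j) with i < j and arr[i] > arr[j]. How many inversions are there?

Finding inversions in [7, 19, 11, 7, 11, 20, 6, 17]:

(0, 6): arr[0]=7 > arr[6]=6
(1, 2): arr[1]=19 > arr[2]=11
(1, 3): arr[1]=19 > arr[3]=7
(1, 4): arr[1]=19 > arr[4]=11
(1, 6): arr[1]=19 > arr[6]=6
(1, 7): arr[1]=19 > arr[7]=17
(2, 3): arr[2]=11 > arr[3]=7
(2, 6): arr[2]=11 > arr[6]=6
(3, 6): arr[3]=7 > arr[6]=6
(4, 6): arr[4]=11 > arr[6]=6
(5, 6): arr[5]=20 > arr[6]=6
(5, 7): arr[5]=20 > arr[7]=17

Total inversions: 12

The array has 12 inversion(s): (0,6), (1,2), (1,3), (1,4), (1,6), (1,7), (2,3), (2,6), (3,6), (4,6), (5,6), (5,7). Each pair (i,j) satisfies i < j and arr[i] > arr[j].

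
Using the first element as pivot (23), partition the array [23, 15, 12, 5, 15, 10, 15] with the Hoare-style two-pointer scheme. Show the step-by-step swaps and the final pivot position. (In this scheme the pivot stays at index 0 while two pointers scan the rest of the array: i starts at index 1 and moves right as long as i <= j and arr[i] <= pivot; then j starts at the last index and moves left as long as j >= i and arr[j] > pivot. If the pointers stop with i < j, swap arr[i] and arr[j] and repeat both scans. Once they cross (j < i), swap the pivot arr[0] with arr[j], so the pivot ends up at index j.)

Hoare-style two-pointer partition with pivot = 23:

Initial array: [23, 15, 12, 5, 15, 10, 15]

Pointers start at i = 1, j = 6.
i ends at 7, j ends at 6: the pointers have crossed (j < i), so scanning stops.

Swap pivot arr[0] with arr[6] to place pivot at position 6: [15, 15, 12, 5, 15, 10, 23]
Pivot position: 6

After partitioning with pivot 23, the array becomes [15, 15, 12, 5, 15, 10, 23]. The pivot is placed at index 6. All elements to the left of the pivot are <= 23, and all elements to the right are > 23.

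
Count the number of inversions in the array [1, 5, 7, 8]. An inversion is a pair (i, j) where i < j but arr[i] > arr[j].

Finding inversions in [1, 5, 7, 8]:


Total inversions: 0

The array has 0 inversions. It is already sorted.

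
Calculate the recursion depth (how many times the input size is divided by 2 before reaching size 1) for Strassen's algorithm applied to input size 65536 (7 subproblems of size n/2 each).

For divide and conquer with division factor 2:

Problem sizes at each level:
Level 0: 65536
Level 1: 32768
Level 2: 16384
Level 3: 8192
Level 4: 4096
Level 5: 2048
Level 6: 1024
Level 7: 512
Level 8: 256
Level 9: 128
Level 10: 64
Level 11: 32
Level 12: 16
Level 13: 8
Level 14: 4
Level 15: 2
Level 16: 1

The root is level 0 and the size-1 base case is level 16 (the tree spans levels 0 through 16, i.e. 17 levels counting the root), so the depth is the number of divisions: log_2(65536) = 16

The recursion tree depth is log_2(65536) = 16. At each level, the problem size is divided by 2, so it takes 16 divisions to reduce to a base case of size 1. The algorithm makes 7 recursive calls at each level.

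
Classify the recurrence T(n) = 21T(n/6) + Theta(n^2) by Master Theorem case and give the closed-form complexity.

Master Theorem for T(n) = 21T(n/6) + O(n^2):

a = 21, b = 6, c = 2
log_b(a) = log_6(21) = 1.6992

Case 3: c = 2 > log_6(21) = 1.6992
T(n) = O(n^2) = O(n^2)

For T(n) = 21T(n/6) + O(n^2): log_6(21) = 1.6992. This is Case 3 of the Master Theorem (c > log_b(a), work dominated by root), giving O(n^2).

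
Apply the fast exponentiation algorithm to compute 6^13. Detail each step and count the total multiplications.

Computing 6^13 by squaring (build up from 6^1; each line after the first costs one multiplication):

6^1 = 6
6^2 = (6^1)^2 = 6^2 = 36
6^3 = 6 * 6^2 = 6 * 36 = 216
6^6 = (6^3)^2 = 216^2 = 46656
6^12 = (6^6)^2 = 46656^2 = 2176782336
6^13 = 6 * 6^12 = 6 * 2176782336 = 13060694016

Result: 13060694016
Multiplications needed: 5 (5 lines after 6^1)

6^13 = 13060694016. Using exponentiation by squaring, this requires 5 multiplications. The key idea: if the exponent is even, square the half-power; if odd, multiply by the base once.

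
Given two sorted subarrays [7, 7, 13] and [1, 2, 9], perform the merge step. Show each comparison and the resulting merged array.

Merging process:

Compare 7 vs 1: take 1 from right. Merged: [1]
Compare 7 vs 2: take 2 from right. Merged: [1, 2]
Compare 7 vs 9: take 7 from left. Merged: [1, 2, 7]
Compare 7 vs 9: take 7 from left. Merged: [1, 2, 7, 7]
Compare 13 vs 9: take 9 from right. Merged: [1, 2, 7, 7, 9]
Append remaining from left: [13]. Merged: [1, 2, 7, 7, 9, 13]

Final merged array: [1, 2, 7, 7, 9, 13]
Total comparisons: 5

The merged array is [1, 2, 7, 7, 9, 13], requiring 5 comparisons. The merge step runs in O(n) time where n is the total number of elements.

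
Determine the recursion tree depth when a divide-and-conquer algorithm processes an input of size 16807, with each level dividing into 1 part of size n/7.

For divide and conquer with division factor 7:

Problem sizes at each level:
Level 0: 16807
Level 1: 2401
Level 2: 343
Level 3: 49
Level 4: 7
Level 5: 1

The root is level 0 and the size-1 base case is level 5 (the tree spans levels 0 through 5, i.e. 6 levels counting the root), so the depth is the number of divisions: log_7(16807) = 5

The recursion tree depth is log_7(16807) = 5. At each level, the problem size is divided by 7, so it takes 5 divisions to reduce to a base case of size 1. The algorithm makes 1 recursive call at each level.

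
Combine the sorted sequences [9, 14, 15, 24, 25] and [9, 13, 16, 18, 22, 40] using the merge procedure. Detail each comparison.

Merging process:

Compare 9 vs 9: take 9 from left. Merged: [9]
Compare 14 vs 9: take 9 from right. Merged: [9, 9]
Compare 14 vs 13: take 13 from right. Merged: [9, 9, 13]
Compare 14 vs 16: take 14 from left. Merged: [9, 9, 13, 14]
Compare 15 vs 16: take 15 from left. Merged: [9, 9, 13, 14, 15]
Compare 24 vs 16: take 16 from right. Merged: [9, 9, 13, 14, 15, 16]
Compare 24 vs 18: take 18 from right. Merged: [9, 9, 13, 14, 15, 16, 18]
Compare 24 vs 22: take 22 from right. Merged: [9, 9, 13, 14, 15, 16, 18, 22]
Compare 24 vs 40: take 24 from left. Merged: [9, 9, 13, 14, 15, 16, 18, 22, 24]
Compare 25 vs 40: take 25 from left. Merged: [9, 9, 13, 14, 15, 16, 18, 22, 24, 25]
Append remaining from right: [40]. Merged: [9, 9, 13, 14, 15, 16, 18, 22, 24, 25, 40]

Final merged array: [9, 9, 13, 14, 15, 16, 18, 22, 24, 25, 40]
Total comparisons: 10

The merged array is [9, 9, 13, 14, 15, 16, 18, 22, 24, 25, 40], requiring 10 comparisons. The merge step runs in O(n) time where n is the total number of elements.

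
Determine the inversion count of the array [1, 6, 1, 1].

Finding inversions in [1, 6, 1, 1]:

(1, 2): arr[1]=6 > arr[2]=1
(1, 3): arr[1]=6 > arr[3]=1

Total inversions: 2

The array has 2 inversion(s): (1,2), (1,3). Each pair (i,j) satisfies i < j and arr[i] > arr[j].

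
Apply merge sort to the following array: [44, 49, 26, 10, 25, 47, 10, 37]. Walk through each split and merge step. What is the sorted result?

Merge sort trace:

Split: [44, 49, 26, 10, 25, 47, 10, 37] -> [44, 49, 26, 10] and [25, 47, 10, 37]
  Split: [44, 49, 26, 10] -> [44, 49] and [26, 10]
    Split: [44, 49] -> [44] and [49]
    Merge: [44] + [49] -> [44, 49]
    Split: [26, 10] -> [26] and [10]
    Merge: [26] + [10] -> [10, 26]
  Merge: [44, 49] + [10, 26] -> [10, 26, 44, 49]
  Split: [25, 47, 10, 37] -> [25, 47] and [10, 37]
    Split: [25, 47] -> [25] and [47]
    Merge: [25] + [47] -> [25, 47]
    Split: [10, 37] -> [10] and [37]
    Merge: [10] + [37] -> [10, 37]
  Merge: [25, 47] + [10, 37] -> [10, 25, 37, 47]
Merge: [10, 26, 44, 49] + [10, 25, 37, 47] -> [10, 10, 25, 26, 37, 44, 47, 49]

Final sorted array: [10, 10, 25, 26, 37, 44, 47, 49]

The merge sort proceeds by recursively splitting the array and merging sorted halves.
After all merges, the sorted array is [10, 10, 25, 26, 37, 44, 47, 49].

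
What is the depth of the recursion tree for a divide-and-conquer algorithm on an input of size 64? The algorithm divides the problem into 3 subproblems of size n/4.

For divide and conquer with division factor 4:

Problem sizes at each level:
Level 0: 64
Level 1: 16
Level 2: 4
Level 3: 1

The root is level 0 and the size-1 base case is level 3 (the tree spans levels 0 through 3, i.e. 4 levels counting the root), so the depth is the number of divisions: log_4(64) = 3

The recursion tree depth is log_4(64) = 3. At each level, the problem size is divided by 4, so it takes 3 divisions to reduce to a base case of size 1. The algorithm makes 3 recursive calls at each level.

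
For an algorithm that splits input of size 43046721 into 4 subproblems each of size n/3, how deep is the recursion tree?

For divide and conquer with division factor 3:

Problem sizes at each level:
Level 0: 43046721
Level 1: 14348907
Level 2: 4782969
Level 3: 1594323
Level 4: 531441
Level 5: 177147
Level 6: 59049
Level 7: 19683
Level 8: 6561
Level 9: 2187
Level 10: 729
Level 11: 243
Level 12: 81
Level 13: 27
Level 14: 9
Level 15: 3
Level 16: 1

The root is level 0 and the size-1 base case is level 16 (the tree spans levels 0 through 16, i.e. 17 levels counting the root), so the depth is the number of divisions: log_3(43046721) = 16

The recursion tree depth is log_3(43046721) = 16. At each level, the problem size is divided by 3, so it takes 16 divisions to reduce to a base case of size 1. The algorithm makes 4 recursive calls at each level.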